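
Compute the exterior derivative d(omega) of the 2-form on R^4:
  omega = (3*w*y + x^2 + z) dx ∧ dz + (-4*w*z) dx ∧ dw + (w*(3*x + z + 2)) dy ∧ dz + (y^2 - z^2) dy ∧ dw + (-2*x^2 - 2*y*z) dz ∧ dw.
d(omega) = (4*w - 4*x + 3*y) dx ∧ dz ∧ dw + (3*x + z + 2) dy ∧ dz ∧ dw

For a 2-form omega = sum_{i<j} g_{ij} dx_i ∧ dx_j, the exterior derivative is
  d(omega) = sum_{i<j} d(g_{ij}) ∧ dx_i ∧ dx_j = sum_{i<j, k} (∂g_{ij}/∂x_k) dx_k ∧ dx_i ∧ dx_j.
Expand each term, using dx_k ∧ dx_i ∧ dx_j = sgn(permutation) dx_{(a)} ∧ dx_{(b)} ∧ dx_{(c)} with (a < b < c) sorted:
  d(3*w*y + x^2 + z) includes (∂/∂y)(3*w*y + x^2 + z) dy = (3*w) dy, which multiplied by dx ∧ dz gives (-3*w) dx ∧ dy ∧ dz
  d(3*w*y + x^2 + z) includes (∂/∂w)(3*w*y + x^2 + z) dw = (3*y) dw, which multiplied by dx ∧ dz gives (3*y) dx ∧ dz ∧ dw
  d(-4*w*z) includes (∂/∂z)(-4*w*z) dz = (-4*w) dz, which multiplied by dx ∧ dw gives (4*w) dx ∧ dz ∧ dw
  d(w*(3*x + z + 2)) includes (∂/∂x)(w*(3*x + z + 2)) dx = (3*w) dx, which multiplied by dy ∧ dz gives (3*w) dx ∧ dy ∧ dz
  d(w*(3*x + z + 2)) includes (∂/∂w)(w*(3*x + z + 2)) dw = (3*x + z + 2) dw, which multiplied by dy ∧ dz gives (3*x + z + 2) dy ∧ dz ∧ dw
  d(y^2 - z^2) includes (∂/∂z)(y^2 - z^2) dz = (-2*z) dz, which multiplied by dy ∧ dw gives (2*z) dy ∧ dz ∧ dw
  d(-2*x^2 - 2*y*z) includes (∂/∂x)(-2*x^2 - 2*y*z) dx = (-4*x) dx, which multiplied by dz ∧ dw gives (-4*x) dx ∧ dz ∧ dw
  d(-2*x^2 - 2*y*z) includes (∂/∂y)(-2*x^2 - 2*y*z) dy = (-2*z) dy, which multiplied by dz ∧ dw gives (-2*z) dy ∧ dz ∧ dw
Collecting like 3-forms: d(omega) = (4*w - 4*x + 3*y) dx ∧ dz ∧ dw + (3*x + z + 2) dy ∧ dz ∧ dw.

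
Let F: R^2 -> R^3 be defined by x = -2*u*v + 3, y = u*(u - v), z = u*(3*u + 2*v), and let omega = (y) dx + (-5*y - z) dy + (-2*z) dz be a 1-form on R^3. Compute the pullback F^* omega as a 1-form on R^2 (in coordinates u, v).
F^* omega = (u*(-52*u^2 - 24*u*v - 9*v^2)) du + (u^2*(-6*u - 9*v)) dv

Using F^*(f dg) = (f ∘ F) d(g ∘ F), substitute each coordinate x_i by F_i(u, v) in f_i, and replace dx_i by d F_i = (∂F_i/∂u) du + (∂F_i/∂v) dv.
  For the x component: f_1(F) = u*(u - v); d F_1 = (-2*v) du + (-2*u) dv
  For the y component: f_2(F) = u*(-8*u + 3*v); d F_2 = (2*u - v) du + (-u) dv
  For the z component: f_3(F) = 2*u*(-3*u - 2*v); d F_3 = (6*u + 2*v) du + (2*u) dv
Combining and collecting du, dv coefficients:
  coeff of du: u*(-52*u^2 - 24*u*v - 9*v^2)
  coeff of dv: u^2*(-6*u - 9*v)
F^* omega = (u*(-52*u^2 - 24*u*v - 9*v^2)) du + (u^2*(-6*u - 9*v)) dv.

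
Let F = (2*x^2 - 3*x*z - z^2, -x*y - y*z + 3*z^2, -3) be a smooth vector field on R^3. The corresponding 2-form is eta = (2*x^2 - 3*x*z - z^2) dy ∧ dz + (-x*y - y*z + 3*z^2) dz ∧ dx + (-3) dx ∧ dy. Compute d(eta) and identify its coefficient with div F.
d(eta) = (3*x - 4*z) dx ∧ dy ∧ dz; div F = 3*x - 4*z

For a 2-form in R^3 of the form above, applying d gives a 3-form with coefficient ∂P/∂x + ∂Q/∂y + ∂R/∂z:
  ∂P/∂x = 4*x - 3*z
  ∂Q/∂y = -x - z
  ∂R/∂z = 0
Sum = 3*x - 4*z, which is exactly div F.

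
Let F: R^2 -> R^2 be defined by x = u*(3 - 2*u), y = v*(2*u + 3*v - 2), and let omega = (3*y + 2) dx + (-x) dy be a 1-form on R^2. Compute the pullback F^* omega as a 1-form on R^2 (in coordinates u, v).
F^* omega = (-20*u^2*v - 36*u*v^2 + 36*u*v - 8*u + 27*v^2 - 18*v + 6) du + (2*u*(2*u^2 + 6*u*v - 5*u - 9*v + 3)) dv

Using F^*(f dg) = (f ∘ F) d(g ∘ F), substitute each coordinate x_i by F_i(u, v) in f_i, and replace dx_i by d F_i = (∂F_i/∂u) du + (∂F_i/∂v) dv.
  For the x component: f_1(F) = 6*u*v + 9*v^2 - 6*v + 2; d F_1 = (3 - 4*u) du + (0) dv
  For the y component: f_2(F) = u*(2*u - 3); d F_2 = (2*v) du + (2*u + 6*v - 2) dv
Combining and collecting du, dv coefficients:
  coeff of du: -20*u^2*v - 36*u*v^2 + 36*u*v - 8*u + 27*v^2 - 18*v + 6
  coeff of dv: 2*u*(2*u^2 + 6*u*v - 5*u - 9*v + 3)
F^* omega = (-20*u^2*v - 36*u*v^2 + 36*u*v - 8*u + 27*v^2 - 18*v + 6) du + (2*u*(2*u^2 + 6*u*v - 5*u - 9*v + 3)) dv.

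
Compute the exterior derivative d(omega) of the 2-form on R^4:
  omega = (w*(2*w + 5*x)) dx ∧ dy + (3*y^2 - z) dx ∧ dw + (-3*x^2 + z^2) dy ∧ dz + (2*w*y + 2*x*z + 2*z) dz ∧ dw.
d(omega) = (4*w + 5*x - 6*y) dx ∧ dy ∧ dw + (2*z + 1) dx ∧ dz ∧ dw + (-6*x) dx ∧ dy ∧ dz + (2*w) dy ∧ dz ∧ dw

For a 2-form omega = sum_{i<j} g_{ij} dx_i ∧ dx_j, the exterior derivative is
  d(omega) = sum_{i<j} d(g_{ij}) ∧ dx_i ∧ dx_j = sum_{i<j, k} (∂g_{ij}/∂x_k) dx_k ∧ dx_i ∧ dx_j.
Expand each term, using dx_k ∧ dx_i ∧ dx_j = sgn(permutation) dx_{(a)} ∧ dx_{(b)} ∧ dx_{(c)} with (a < b < c) sorted:
  d(w*(2*w + 5*x)) includes (∂/∂w)(w*(2*w + 5*x)) dw = (4*w + 5*x) dw, which multiplied by dx ∧ dy gives (4*w + 5*x) dx ∧ dy ∧ dw
  d(3*y^2 - z) includes (∂/∂y)(3*y^2 - z) dy = (6*y) dy, which multiplied by dx ∧ dw gives (-6*y) dx ∧ dy ∧ dw
  d(3*y^2 - z) includes (∂/∂z)(3*y^2 - z) dz = (-1) dz, which multiplied by dx ∧ dw gives (1) dx ∧ dz ∧ dw
  d(-3*x^2 + z^2) includes (∂/∂x)(-3*x^2 + z^2) dx = (-6*x) dx, which multiplied by dy ∧ dz gives (-6*x) dx ∧ dy ∧ dz
  d(2*w*y + 2*x*z + 2*z) includes (∂/∂x)(2*w*y + 2*x*z + 2*z) dx = (2*z) dx, which multiplied by dz ∧ dw gives (2*z) dx ∧ dz ∧ dw
  d(2*w*y + 2*x*z + 2*z) includes (∂/∂y)(2*w*y + 2*x*z + 2*z) dy = (2*w) dy, which multiplied by dz ∧ dw gives (2*w) dy ∧ dz ∧ dw
Collecting like 3-forms: d(omega) = (4*w + 5*x - 6*y) dx ∧ dy ∧ dw + (2*z + 1) dx ∧ dz ∧ dw + (-6*x) dx ∧ dy ∧ dz + (2*w) dy ∧ dz ∧ dw.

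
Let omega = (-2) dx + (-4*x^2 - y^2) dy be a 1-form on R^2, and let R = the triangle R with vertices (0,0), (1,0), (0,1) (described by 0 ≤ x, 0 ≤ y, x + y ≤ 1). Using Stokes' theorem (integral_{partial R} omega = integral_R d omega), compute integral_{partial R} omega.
integral_(partial R) omega = -4/3

Stokes: integral_partial_R omega = integral_R d omega with d omega = (∂Q/∂x - ∂P/∂y) dx ∧ dy.
  ∂Q/∂x = -8*x
  ∂P/∂y = 0
  integrand = ∂Q/∂x - ∂P/∂y = -8*x.
Integrating over R: integral_0^1 integral_0^{1-x} (-8*x) dy dx = -4/3.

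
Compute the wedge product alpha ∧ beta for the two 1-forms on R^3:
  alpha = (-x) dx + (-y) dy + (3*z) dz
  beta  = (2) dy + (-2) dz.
alpha ∧ beta = (-2*x) dx ∧ dy + (2*x) dx ∧ dz + (2*y - 6*z) dy ∧ dz

Distribute the wedge, using dx_i ∧ dx_j = -dx_j ∧ dx_i and dx_i ∧ dx_i = 0. For each pair (i, j) with i < j, the coefficient of dx_i ∧ dx_j in alpha ∧ beta is (alpha_i * beta_j - alpha_j * beta_i). Collecting: alpha ∧ beta = (-2*x) dx ∧ dy + (2*x) dx ∧ dz + (2*y - 6*z) dy ∧ dz.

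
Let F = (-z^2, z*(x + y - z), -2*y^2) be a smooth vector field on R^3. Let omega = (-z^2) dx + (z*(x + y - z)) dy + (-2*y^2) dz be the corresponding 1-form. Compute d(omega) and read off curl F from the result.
d(omega) = (-x - 5*y + 2*z) dy ∧ dz + (-2*z) dz ∧ dx + (z) dx ∧ dy; curl F = (-x - 5*y + 2*z, -2*z, z)

d omega = sum_{i<j} (∂f_j/∂x_i - ∂f_i/∂x_j) dx_i ∧ dx_j. Under the identification (dy ∧ dz, dz ∧ dx, dx ∧ dy) ↔ (e_x, e_y, e_z), the coefficients are exactly the components of curl F. Compute:
  ∂R/∂y - ∂Q/∂z = (-4*y) - (x + y - 2*z) = -x - 5*y + 2*z
  ∂P/∂z - ∂R/∂x = (-2*z) - (0) = -2*z
  ∂Q/∂x - ∂P/∂y = (z) - (0) = z.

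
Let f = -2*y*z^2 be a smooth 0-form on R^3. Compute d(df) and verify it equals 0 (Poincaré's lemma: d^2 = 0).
d(df) = 0

Step 1: df = sum_i (∂f/∂x_i) dx_i = (0) dx + (-2*z^2) dy + (-4*y*z) dz.
Step 2: Apply d again. Using the 1-form formula, the coefficient of dx ∧ dy in d(df) is ∂^2 f/∂x ∂y - ∂^2 f/∂y ∂x = (0) - (0) = 0 (equality of mixed partials for smooth f).
Similarly for dx ∧ dz and dy ∧ dz — all coefficients vanish. So d(df) = 0.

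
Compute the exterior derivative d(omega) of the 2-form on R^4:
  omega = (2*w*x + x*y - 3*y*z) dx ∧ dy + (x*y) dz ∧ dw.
d(omega) = (-3*y) dx ∧ dy ∧ dz + (2*x) dx ∧ dy ∧ dw + (y) dx ∧ dz ∧ dw + (x) dy ∧ dz ∧ dw

For a 2-form omega = sum_{i<j} g_{ij} dx_i ∧ dx_j, the exterior derivative is
  d(omega) = sum_{i<j} d(g_{ij}) ∧ dx_i ∧ dx_j = sum_{i<j, k} (∂g_{ij}/∂x_k) dx_k ∧ dx_i ∧ dx_j.
Expand each term, using dx_k ∧ dx_i ∧ dx_j = sgn(permutation) dx_{(a)} ∧ dx_{(b)} ∧ dx_{(c)} with (a < b < c) sorted:
  d(2*w*x + x*y - 3*y*z) includes (∂/∂z)(2*w*x + x*y - 3*y*z) dz = (-3*y) dz, which multiplied by dx ∧ dy gives (-3*y) dx ∧ dy ∧ dz
  d(2*w*x + x*y - 3*y*z) includes (∂/∂w)(2*w*x + x*y - 3*y*z) dw = (2*x) dw, which multiplied by dx ∧ dy gives (2*x) dx ∧ dy ∧ dw
  d(x*y) includes (∂/∂x)(x*y) dx = (y) dx, which multiplied by dz ∧ dw gives (y) dx ∧ dz ∧ dw
  d(x*y) includes (∂/∂y)(x*y) dy = (x) dy, which multiplied by dz ∧ dw gives (x) dy ∧ dz ∧ dw
Collecting like 3-forms: d(omega) = (-3*y) dx ∧ dy ∧ dz + (2*x) dx ∧ dy ∧ dw + (y) dx ∧ dz ∧ dw + (x) dy ∧ dz ∧ dw.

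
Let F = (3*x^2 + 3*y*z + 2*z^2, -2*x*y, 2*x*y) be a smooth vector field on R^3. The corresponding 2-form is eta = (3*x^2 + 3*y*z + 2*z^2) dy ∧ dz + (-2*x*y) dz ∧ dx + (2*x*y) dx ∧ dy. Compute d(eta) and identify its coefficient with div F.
d(eta) = (4*x) dx ∧ dy ∧ dz; div F = 4*x

For a 2-form in R^3 of the form above, applying d gives a 3-form with coefficient ∂P/∂x + ∂Q/∂y + ∂R/∂z:
  ∂P/∂x = 6*x
  ∂Q/∂y = -2*x
  ∂R/∂z = 0
Sum = 4*x, which is exactly div F.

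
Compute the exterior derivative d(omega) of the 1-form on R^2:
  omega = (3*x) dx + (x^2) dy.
d(omega) = (2*x) dx ∧ dy

For a 1-form omega = sum_i f_i dx_i, the exterior derivative is
  d(omega) = sum_{i < j} (∂f_j/∂x_i - ∂f_i/∂x_j) dx_i ∧ dx_j.
  coefficient of dx ∧ dy: ∂f_2/∂x - ∂f_1/∂y = ∂(x^2)/∂x - ∂(3*x)/∂y = 2*x
Assembling: d(omega) = (2*x) dx ∧ dy.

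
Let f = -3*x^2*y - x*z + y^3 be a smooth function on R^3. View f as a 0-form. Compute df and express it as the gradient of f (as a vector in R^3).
df = (-6*x*y - z) dx + (-3*x^2 + 3*y^2) dy + (-x) dz; grad f = (-6*x*y - z, -3*x^2 + 3*y^2, -x)

For a 0-form f, d f = (∂f/∂x) dx + (∂f/∂y) dy + (∂f/∂z) dz. The components of the vector representation are exactly the entries of grad f in Cartesian coordinates:
  ∂f/∂x = -6*x*y - z
  ∂f/∂y = -3*x^2 + 3*y^2
  ∂f/∂z = -x.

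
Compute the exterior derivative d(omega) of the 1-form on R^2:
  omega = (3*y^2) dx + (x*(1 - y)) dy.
d(omega) = (1 - 7*y) dx ∧ dy

For a 1-form omega = sum_i f_i dx_i, the exterior derivative is
  d(omega) = sum_{i < j} (∂f_j/∂x_i - ∂f_i/∂x_j) dx_i ∧ dx_j.
  coefficient of dx ∧ dy: ∂f_2/∂x - ∂f_1/∂y = ∂(x*(1 - y))/∂x - ∂(3*y^2)/∂y = 1 - 7*y
Assembling: d(omega) = (1 - 7*y) dx ∧ dy.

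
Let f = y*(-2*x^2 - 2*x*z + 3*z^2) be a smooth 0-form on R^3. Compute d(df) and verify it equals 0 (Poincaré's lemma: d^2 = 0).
d(df) = 0

Step 1: df = sum_i (∂f/∂x_i) dx_i = (2*y*(-2*x - z)) dx + (-2*x^2 - 2*x*z + 3*z^2) dy + (2*y*(-x + 3*z)) dz.
Step 2: Apply d again. Using the 1-form formula, the coefficient of dx ∧ dy in d(df) is ∂^2 f/∂x ∂y - ∂^2 f/∂y ∂x = (-4*x - 2*z) - (-4*x - 2*z) = 0 (equality of mixed partials for smooth f).
Similarly for dx ∧ dz and dy ∧ dz — all coefficients vanish. So d(df) = 0.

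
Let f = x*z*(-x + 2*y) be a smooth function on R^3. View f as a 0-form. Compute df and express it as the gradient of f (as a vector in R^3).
df = (2*z*(-x + y)) dx + (2*x*z) dy + (x*(-x + 2*y)) dz; grad f = (2*z*(-x + y), 2*x*z, x*(-x + 2*y))

For a 0-form f, d f = (∂f/∂x) dx + (∂f/∂y) dy + (∂f/∂z) dz. The components of the vector representation are exactly the entries of grad f in Cartesian coordinates:
  ∂f/∂x = 2*z*(-x + y)
  ∂f/∂y = 2*x*z
  ∂f/∂z = x*(-x + 2*y).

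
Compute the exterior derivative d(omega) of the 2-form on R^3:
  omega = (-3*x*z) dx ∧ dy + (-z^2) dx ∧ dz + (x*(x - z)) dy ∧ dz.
d(omega) = (-x - z) dx ∧ dy ∧ dz

For a 2-form omega = sum_{i<j} g_{ij} dx_i ∧ dx_j, the exterior derivative is
  d(omega) = sum_{i<j} d(g_{ij}) ∧ dx_i ∧ dx_j = sum_{i<j, k} (∂g_{ij}/∂x_k) dx_k ∧ dx_i ∧ dx_j.
Expand each term, using dx_k ∧ dx_i ∧ dx_j = sgn(permutation) dx_{(a)} ∧ dx_{(b)} ∧ dx_{(c)} with (a < b < c) sorted:
  d(-3*x*z) includes (∂/∂z)(-3*x*z) dz = (-3*x) dz, which multiplied by dx ∧ dy gives (-3*x) dx ∧ dy ∧ dz
  d(x*(x - z)) includes (∂/∂x)(x*(x - z)) dx = (2*x - z) dx, which multiplied by dy ∧ dz gives (2*x - z) dx ∧ dy ∧ dz
Collecting like 3-forms: d(omega) = (-x - z) dx ∧ dy ∧ dz.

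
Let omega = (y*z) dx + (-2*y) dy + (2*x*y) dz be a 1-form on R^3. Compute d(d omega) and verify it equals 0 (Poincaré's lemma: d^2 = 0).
d(d omega) = 0

Step 1: d omega = sum_{i<j} (∂f_j/∂x_i - ∂f_i/∂x_j) dx_i ∧ dx_j:
  coeff of dx ∧ dy: -z
  coeff of dx ∧ dz: y
  coeff of dy ∧ dz: 2*x
Step 2: Apply d again to each 2-form coefficient. The only possible 3-form in R^3 is dx ∧ dy ∧ dz, with coefficient
  ∂(coeff of dy∧dz)/∂x - ∂(coeff of dx∧dz)/∂y + ∂(coeff of dx∧dy)/∂z
  = ∂/∂x (2*x) - ∂/∂y (y) + ∂/∂z (-z).
Each of these terms simplifies to sums of mixed partials that cancel in pairs. The result is 0 (by equality of mixed partials for smooth functions — Schwarz / Clairaut).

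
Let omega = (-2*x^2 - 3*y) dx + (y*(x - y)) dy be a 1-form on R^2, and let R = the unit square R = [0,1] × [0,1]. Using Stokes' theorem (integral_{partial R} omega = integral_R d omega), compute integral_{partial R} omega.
integral_(partial R) omega = 7/2

Stokes: integral_partial_R omega = integral_R d omega with d omega = (∂Q/∂x - ∂P/∂y) dx ∧ dy.
  ∂Q/∂x = y
  ∂P/∂y = -3
  integrand = ∂Q/∂x - ∂P/∂y = y + 3.
Integrating over R: integral_0^1 integral_0^1 (y + 3) dx dy = 7/2.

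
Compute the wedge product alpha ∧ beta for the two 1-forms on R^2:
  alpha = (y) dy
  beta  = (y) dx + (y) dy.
alpha ∧ beta = (-y^2) dx ∧ dy

Distribute the wedge, using dx_i ∧ dx_j = -dx_j ∧ dx_i and dx_i ∧ dx_i = 0. For each pair (i, j) with i < j, the coefficient of dx_i ∧ dx_j in alpha ∧ beta is (alpha_i * beta_j - alpha_j * beta_i). Collecting: alpha ∧ beta = (-y^2) dx ∧ dy.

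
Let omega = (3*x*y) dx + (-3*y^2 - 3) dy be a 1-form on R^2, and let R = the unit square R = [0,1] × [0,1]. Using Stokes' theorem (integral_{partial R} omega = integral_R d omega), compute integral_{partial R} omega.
integral_(partial R) omega = -3/2

Stokes: integral_partial_R omega = integral_R d omega with d omega = (∂Q/∂x - ∂P/∂y) dx ∧ dy.
  ∂Q/∂x = 0
  ∂P/∂y = 3*x
  integrand = ∂Q/∂x - ∂P/∂y = -3*x.
Integrating over R: integral_0^1 integral_0^1 (-3*x) dx dy = -3/2.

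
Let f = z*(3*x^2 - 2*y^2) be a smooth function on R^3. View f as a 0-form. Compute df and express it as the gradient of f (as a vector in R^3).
df = (6*x*z) dx + (-4*y*z) dy + (3*x^2 - 2*y^2) dz; grad f = (6*x*z, -4*y*z, 3*x^2 - 2*y^2)

For a 0-form f, d f = (∂f/∂x) dx + (∂f/∂y) dy + (∂f/∂z) dz. The components of the vector representation are exactly the entries of grad f in Cartesian coordinates:
  ∂f/∂x = 6*x*z
  ∂f/∂y = -4*y*z
  ∂f/∂z = 3*x^2 - 2*y^2.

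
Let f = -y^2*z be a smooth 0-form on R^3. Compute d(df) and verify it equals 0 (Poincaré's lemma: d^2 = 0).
d(df) = 0

Step 1: df = sum_i (∂f/∂x_i) dx_i = (0) dx + (-2*y*z) dy + (-y^2) dz.
Step 2: Apply d again. Using the 1-form formula, the coefficient of dx ∧ dy in d(df) is ∂^2 f/∂x ∂y - ∂^2 f/∂y ∂x = (0) - (0) = 0 (equality of mixed partials for smooth f).
Similarly for dx ∧ dz and dy ∧ dz — all coefficients vanish. So d(df) = 0.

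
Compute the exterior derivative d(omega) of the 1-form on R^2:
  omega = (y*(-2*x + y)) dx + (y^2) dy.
d(omega) = (2*x - 2*y) dx ∧ dy

For a 1-form omega = sum_i f_i dx_i, the exterior derivative is
  d(omega) = sum_{i < j} (∂f_j/∂x_i - ∂f_i/∂x_j) dx_i ∧ dx_j.
  coefficient of dx ∧ dy: ∂f_2/∂x - ∂f_1/∂y = ∂(y^2)/∂x - ∂(y*(-2*x + y))/∂y = 2*x - 2*y
Assembling: d(omega) = (2*x - 2*y) dx ∧ dy.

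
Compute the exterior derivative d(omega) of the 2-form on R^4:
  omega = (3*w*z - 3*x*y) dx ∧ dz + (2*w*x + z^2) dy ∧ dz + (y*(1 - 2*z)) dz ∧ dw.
d(omega) = (2*w + 3*x) dx ∧ dy ∧ dz + (3*z) dx ∧ dz ∧ dw + (2*x - 2*z + 1) dy ∧ dz ∧ dw

For a 2-form omega = sum_{i<j} g_{ij} dx_i ∧ dx_j, the exterior derivative is
  d(omega) = sum_{i<j} d(g_{ij}) ∧ dx_i ∧ dx_j = sum_{i<j, k} (∂g_{ij}/∂x_k) dx_k ∧ dx_i ∧ dx_j.
Expand each term, using dx_k ∧ dx_i ∧ dx_j = sgn(permutation) dx_{(a)} ∧ dx_{(b)} ∧ dx_{(c)} with (a < b < c) sorted:
  d(3*w*z - 3*x*y) includes (∂/∂y)(3*w*z - 3*x*y) dy = (-3*x) dy, which multiplied by dx ∧ dz gives (3*x) dx ∧ dy ∧ dz
  d(3*w*z - 3*x*y) includes (∂/∂w)(3*w*z - 3*x*y) dw = (3*z) dw, which multiplied by dx ∧ dz gives (3*z) dx ∧ dz ∧ dw
  d(2*w*x + z^2) includes (∂/∂x)(2*w*x + z^2) dx = (2*w) dx, which multiplied by dy ∧ dz gives (2*w) dx ∧ dy ∧ dz
  d(2*w*x + z^2) includes (∂/∂w)(2*w*x + z^2) dw = (2*x) dw, which multiplied by dy ∧ dz gives (2*x) dy ∧ dz ∧ dw
  d(y*(1 - 2*z)) includes (∂/∂y)(y*(1 - 2*z)) dy = (1 - 2*z) dy, which multiplied by dz ∧ dw gives (1 - 2*z) dy ∧ dz ∧ dw
Collecting like 3-forms: d(omega) = (2*w + 3*x) dx ∧ dy ∧ dz + (3*z) dx ∧ dz ∧ dw + (2*x - 2*z + 1) dy ∧ dz ∧ dw.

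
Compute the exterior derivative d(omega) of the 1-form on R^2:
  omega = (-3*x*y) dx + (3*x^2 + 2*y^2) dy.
d(omega) = (9*x) dx ∧ dy

For a 1-form omega = sum_i f_i dx_i, the exterior derivative is
  d(omega) = sum_{i < j} (∂f_j/∂x_i - ∂f_i/∂x_j) dx_i ∧ dx_j.
  coefficient of dx ∧ dy: ∂f_2/∂x - ∂f_1/∂y = ∂(3*x^2 + 2*y^2)/∂x - ∂(-3*x*y)/∂y = 9*x
Assembling: d(omega) = (9*x) dx ∧ dy.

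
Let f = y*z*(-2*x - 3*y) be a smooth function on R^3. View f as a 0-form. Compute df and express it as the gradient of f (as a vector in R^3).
df = (-2*y*z) dx + (2*z*(-x - 3*y)) dy + (y*(-2*x - 3*y)) dz; grad f = (-2*y*z, 2*z*(-x - 3*y), y*(-2*x - 3*y))

For a 0-form f, d f = (∂f/∂x) dx + (∂f/∂y) dy + (∂f/∂z) dz. The components of the vector representation are exactly the entries of grad f in Cartesian coordinates:
  ∂f/∂x = -2*y*z
  ∂f/∂y = 2*z*(-x - 3*y)
  ∂f/∂z = y*(-2*x - 3*y).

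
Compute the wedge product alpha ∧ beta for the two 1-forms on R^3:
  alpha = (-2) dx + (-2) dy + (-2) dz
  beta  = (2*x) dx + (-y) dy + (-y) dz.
alpha ∧ beta = (4*x + 2*y) dx ∧ dy + (4*x + 2*y) dx ∧ dz

Distribute the wedge, using dx_i ∧ dx_j = -dx_j ∧ dx_i and dx_i ∧ dx_i = 0. For each pair (i, j) with i < j, the coefficient of dx_i ∧ dx_j in alpha ∧ beta is (alpha_i * beta_j - alpha_j * beta_i). Collecting: alpha ∧ beta = (4*x + 2*y) dx ∧ dy + (4*x + 2*y) dx ∧ dz.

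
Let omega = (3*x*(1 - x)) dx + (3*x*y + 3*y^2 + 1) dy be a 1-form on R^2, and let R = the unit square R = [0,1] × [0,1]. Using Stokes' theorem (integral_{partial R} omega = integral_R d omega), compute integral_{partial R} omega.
integral_(partial R) omega = 3/2

Stokes: integral_partial_R omega = integral_R d omega with d omega = (∂Q/∂x - ∂P/∂y) dx ∧ dy.
  ∂Q/∂x = 3*y
  ∂P/∂y = 0
  integrand = ∂Q/∂x - ∂P/∂y = 3*y.
Integrating over R: integral_0^1 integral_0^1 (3*y) dx dy = 3/2.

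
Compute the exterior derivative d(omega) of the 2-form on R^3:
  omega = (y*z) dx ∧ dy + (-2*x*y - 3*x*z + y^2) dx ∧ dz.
d(omega) = (2*x - y) dx ∧ dy ∧ dz

For a 2-form omega = sum_{i<j} g_{ij} dx_i ∧ dx_j, the exterior derivative is
  d(omega) = sum_{i<j} d(g_{ij}) ∧ dx_i ∧ dx_j = sum_{i<j, k} (∂g_{ij}/∂x_k) dx_k ∧ dx_i ∧ dx_j.
Expand each term, using dx_k ∧ dx_i ∧ dx_j = sgn(permutation) dx_{(a)} ∧ dx_{(b)} ∧ dx_{(c)} with (a < b < c) sorted:
  d(y*z) includes (∂/∂z)(y*z) dz = (y) dz, which multiplied by dx ∧ dy gives (y) dx ∧ dy ∧ dz
  d(-2*x*y - 3*x*z + y^2) includes (∂/∂y)(-2*x*y - 3*x*z + y^2) dy = (-2*x + 2*y) dy, which multiplied by dx ∧ dz gives (2*x - 2*y) dx ∧ dy ∧ dz
Collecting like 3-forms: d(omega) = (2*x - y) dx ∧ dy ∧ dz.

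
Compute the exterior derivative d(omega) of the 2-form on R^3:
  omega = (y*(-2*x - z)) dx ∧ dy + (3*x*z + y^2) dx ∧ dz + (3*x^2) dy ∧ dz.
d(omega) = (6*x - 3*y) dx ∧ dy ∧ dz

For a 2-form omega = sum_{i<j} g_{ij} dx_i ∧ dx_j, the exterior derivative is
  d(omega) = sum_{i<j} d(g_{ij}) ∧ dx_i ∧ dx_j = sum_{i<j, k} (∂g_{ij}/∂x_k) dx_k ∧ dx_i ∧ dx_j.
Expand each term, using dx_k ∧ dx_i ∧ dx_j = sgn(permutation) dx_{(a)} ∧ dx_{(b)} ∧ dx_{(c)} with (a < b < c) sorted:
  d(y*(-2*x - z)) includes (∂/∂z)(y*(-2*x - z)) dz = (-y) dz, which multiplied by dx ∧ dy gives (-y) dx ∧ dy ∧ dz
  d(3*x*z + y^2) includes (∂/∂y)(3*x*z + y^2) dy = (2*y) dy, which multiplied by dx ∧ dz gives (-2*y) dx ∧ dy ∧ dz
  d(3*x^2) includes (∂/∂x)(3*x^2) dx = (6*x) dx, which multiplied by dy ∧ dz gives (6*x) dx ∧ dy ∧ dz
Collecting like 3-forms: d(omega) = (6*x - 3*y) dx ∧ dy ∧ dz.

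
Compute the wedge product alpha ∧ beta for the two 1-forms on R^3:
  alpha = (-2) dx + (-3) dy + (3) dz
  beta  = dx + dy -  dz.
alpha ∧ beta = (1) dx ∧ dy + (-1) dx ∧ dz

Distribute the wedge, using dx_i ∧ dx_j = -dx_j ∧ dx_i and dx_i ∧ dx_i = 0. For each pair (i, j) with i < j, the coefficient of dx_i ∧ dx_j in alpha ∧ beta is (alpha_i * beta_j - alpha_j * beta_i). Collecting: alpha ∧ beta = (1) dx ∧ dy + (-1) dx ∧ dz.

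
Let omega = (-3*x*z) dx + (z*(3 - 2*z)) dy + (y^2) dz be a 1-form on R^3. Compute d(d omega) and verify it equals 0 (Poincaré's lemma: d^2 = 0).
d(d omega) = 0

Step 1: d omega = sum_{i<j} (∂f_j/∂x_i - ∂f_i/∂x_j) dx_i ∧ dx_j:
  coeff of dx ∧ dy: 0
  coeff of dx ∧ dz: 3*x
  coeff of dy ∧ dz: 2*y + 4*z - 3
Step 2: Apply d again to each 2-form coefficient. The only possible 3-form in R^3 is dx ∧ dy ∧ dz, with coefficient
  ∂(coeff of dy∧dz)/∂x - ∂(coeff of dx∧dz)/∂y + ∂(coeff of dx∧dy)/∂z
  = ∂/∂x (2*y + 4*z - 3) - ∂/∂y (3*x) + ∂/∂z (0).
Each of these terms simplifies to sums of mixed partials that cancel in pairs. The result is 0 (by equality of mixed partials for smooth functions — Schwarz / Clairaut).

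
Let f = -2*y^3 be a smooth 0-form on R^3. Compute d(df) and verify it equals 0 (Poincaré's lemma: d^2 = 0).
d(df) = 0

Step 1: df = sum_i (∂f/∂x_i) dx_i = (0) dx + (-6*y^2) dy + (0) dz.
Step 2: Apply d again. Using the 1-form formula, the coefficient of dx ∧ dy in d(df) is ∂^2 f/∂x ∂y - ∂^2 f/∂y ∂x = (0) - (0) = 0 (equality of mixed partials for smooth f).
Similarly for dx ∧ dz and dy ∧ dz — all coefficients vanish. So d(df) = 0.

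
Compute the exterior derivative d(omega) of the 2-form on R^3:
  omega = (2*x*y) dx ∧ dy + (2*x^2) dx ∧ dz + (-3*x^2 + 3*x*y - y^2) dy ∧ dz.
d(omega) = (-6*x + 3*y) dx ∧ dy ∧ dz

For a 2-form omega = sum_{i<j} g_{ij} dx_i ∧ dx_j, the exterior derivative is
  d(omega) = sum_{i<j} d(g_{ij}) ∧ dx_i ∧ dx_j = sum_{i<j, k} (∂g_{ij}/∂x_k) dx_k ∧ dx_i ∧ dx_j.
Expand each term, using dx_k ∧ dx_i ∧ dx_j = sgn(permutation) dx_{(a)} ∧ dx_{(b)} ∧ dx_{(c)} with (a < b < c) sorted:
  d(-3*x^2 + 3*x*y - y^2) includes (∂/∂x)(-3*x^2 + 3*x*y - y^2) dx = (-6*x + 3*y) dx, which multiplied by dy ∧ dz gives (-6*x + 3*y) dx ∧ dy ∧ dz
Collecting like 3-forms: d(omega) = (-6*x + 3*y) dx ∧ dy ∧ dz.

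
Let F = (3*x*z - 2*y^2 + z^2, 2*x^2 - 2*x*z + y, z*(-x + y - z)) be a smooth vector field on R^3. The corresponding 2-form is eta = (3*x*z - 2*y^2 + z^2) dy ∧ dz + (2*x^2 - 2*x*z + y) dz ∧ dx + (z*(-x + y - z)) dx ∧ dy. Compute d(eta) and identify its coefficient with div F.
d(eta) = (-x + y + z + 1) dx ∧ dy ∧ dz; div F = -x + y + z + 1

For a 2-form in R^3 of the form above, applying d gives a 3-form with coefficient ∂P/∂x + ∂Q/∂y + ∂R/∂z:
  ∂P/∂x = 3*z
  ∂Q/∂y = 1
  ∂R/∂z = -x + y - 2*z
Sum = -x + y + z + 1, which is exactly div F.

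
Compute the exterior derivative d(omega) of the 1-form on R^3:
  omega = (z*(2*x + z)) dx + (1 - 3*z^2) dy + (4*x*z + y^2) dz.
d(omega) = (-2*x + 2*z) dx ∧ dz + (2*y + 6*z) dy ∧ dz

For a 1-form omega = sum_i f_i dx_i, the exterior derivative is
  d(omega) = sum_{i < j} (∂f_j/∂x_i - ∂f_i/∂x_j) dx_i ∧ dx_j.
  coefficient of dx ∧ dz: ∂f_3/∂x - ∂f_1/∂z = ∂(4*x*z + y^2)/∂x - ∂(z*(2*x + z))/∂z = -2*x + 2*z
  coefficient of dy ∧ dz: ∂f_3/∂y - ∂f_2/∂z = ∂(4*x*z + y^2)/∂y - ∂(1 - 3*z^2)/∂z = 2*y + 6*z
Assembling: d(omega) = (-2*x + 2*z) dx ∧ dz + (2*y + 6*z) dy ∧ dz.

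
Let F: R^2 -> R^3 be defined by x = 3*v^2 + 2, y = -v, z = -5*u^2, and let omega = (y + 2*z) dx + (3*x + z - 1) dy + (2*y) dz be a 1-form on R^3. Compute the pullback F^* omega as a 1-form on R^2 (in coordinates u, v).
F^* omega = (20*u*v) du + (-60*u^2*v + 5*u^2 - 15*v^2 - 5) dv

Using F^*(f dg) = (f ∘ F) d(g ∘ F), substitute each coordinate x_i by F_i(u, v) in f_i, and replace dx_i by d F_i = (∂F_i/∂u) du + (∂F_i/∂v) dv.
  For the x component: f_1(F) = -10*u^2 - v; d F_1 = (0) du + (6*v) dv
  For the y component: f_2(F) = -5*u^2 + 9*v^2 + 5; d F_2 = (0) du + (-1) dv
  For the z component: f_3(F) = -2*v; d F_3 = (-10*u) du + (0) dv
Combining and collecting du, dv coefficients:
  coeff of du: 20*u*v
  coeff of dv: -60*u^2*v + 5*u^2 - 15*v^2 - 5
F^* omega = (20*u*v) du + (-60*u^2*v + 5*u^2 - 15*v^2 - 5) dv.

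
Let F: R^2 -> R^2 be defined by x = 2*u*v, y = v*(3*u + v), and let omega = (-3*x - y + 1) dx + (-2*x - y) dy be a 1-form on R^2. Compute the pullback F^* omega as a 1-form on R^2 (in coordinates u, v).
F^* omega = (v*(-39*u*v - 5*v^2 + 2)) du + (-39*u^2*v - 19*u*v^2 + 2*u - 2*v^3) dv

Using F^*(f dg) = (f ∘ F) d(g ∘ F), substitute each coordinate x_i by F_i(u, v) in f_i, and replace dx_i by d F_i = (∂F_i/∂u) du + (∂F_i/∂v) dv.
  For the x component: f_1(F) = -9*u*v - v^2 + 1; d F_1 = (2*v) du + (2*u) dv
  For the y component: f_2(F) = v*(-7*u - v); d F_2 = (3*v) du + (3*u + 2*v) dv
Combining and collecting du, dv coefficients:
  coeff of du: v*(-39*u*v - 5*v^2 + 2)
  coeff of dv: -39*u^2*v - 19*u*v^2 + 2*u - 2*v^3
F^* omega = (v*(-39*u*v - 5*v^2 + 2)) du + (-39*u^2*v - 19*u*v^2 + 2*u - 2*v^3) dv.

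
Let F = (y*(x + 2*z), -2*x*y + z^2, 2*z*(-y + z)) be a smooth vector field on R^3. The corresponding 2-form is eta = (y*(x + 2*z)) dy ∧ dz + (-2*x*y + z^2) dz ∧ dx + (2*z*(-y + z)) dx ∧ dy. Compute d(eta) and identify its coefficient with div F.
d(eta) = (-2*x - y + 4*z) dx ∧ dy ∧ dz; div F = -2*x - y + 4*z

For a 2-form in R^3 of the form above, applying d gives a 3-form with coefficient ∂P/∂x + ∂Q/∂y + ∂R/∂z:
  ∂P/∂x = y
  ∂Q/∂y = -2*x
  ∂R/∂z = -2*y + 4*z
Sum = -2*x - y + 4*z, which is exactly div F.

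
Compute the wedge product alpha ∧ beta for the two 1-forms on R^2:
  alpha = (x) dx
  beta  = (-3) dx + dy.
alpha ∧ beta = (x) dx ∧ dy

Distribute the wedge, using dx_i ∧ dx_j = -dx_j ∧ dx_i and dx_i ∧ dx_i = 0. For each pair (i, j) with i < j, the coefficient of dx_i ∧ dx_j in alpha ∧ beta is (alpha_i * beta_j - alpha_j * beta_i). Collecting: alpha ∧ beta = (x) dx ∧ dy.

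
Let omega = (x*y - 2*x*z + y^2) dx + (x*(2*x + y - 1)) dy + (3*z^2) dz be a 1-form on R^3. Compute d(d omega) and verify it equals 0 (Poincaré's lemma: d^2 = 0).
d(d omega) = 0

Step 1: d omega = sum_{i<j} (∂f_j/∂x_i - ∂f_i/∂x_j) dx_i ∧ dx_j:
  coeff of dx ∧ dy: 3*x - y - 1
  coeff of dx ∧ dz: 2*x
  coeff of dy ∧ dz: 0
Step 2: Apply d again to each 2-form coefficient. The only possible 3-form in R^3 is dx ∧ dy ∧ dz, with coefficient
  ∂(coeff of dy∧dz)/∂x - ∂(coeff of dx∧dz)/∂y + ∂(coeff of dx∧dy)/∂z
  = ∂/∂x (0) - ∂/∂y (2*x) + ∂/∂z (3*x - y - 1).
Each of these terms simplifies to sums of mixed partials that cancel in pairs. The result is 0 (by equality of mixed partials for smooth functions — Schwarz / Clairaut).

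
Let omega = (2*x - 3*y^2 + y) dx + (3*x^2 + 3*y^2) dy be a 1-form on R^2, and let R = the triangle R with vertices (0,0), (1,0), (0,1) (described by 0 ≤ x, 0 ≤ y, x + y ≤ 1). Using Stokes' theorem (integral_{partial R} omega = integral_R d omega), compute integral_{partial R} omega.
integral_(partial R) omega = 3/2

Stokes: integral_partial_R omega = integral_R d omega with d omega = (∂Q/∂x - ∂P/∂y) dx ∧ dy.
  ∂Q/∂x = 6*x
  ∂P/∂y = 1 - 6*y
  integrand = ∂Q/∂x - ∂P/∂y = 6*x + 6*y - 1.
Integrating over R: integral_0^1 integral_0^{1-x} (6*x + 6*y - 1) dy dx = 3/2.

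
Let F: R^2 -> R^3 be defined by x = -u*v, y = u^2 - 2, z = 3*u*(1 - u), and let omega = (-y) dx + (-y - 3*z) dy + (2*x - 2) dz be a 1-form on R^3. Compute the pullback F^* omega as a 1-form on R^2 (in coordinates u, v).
F^* omega = (16*u^3 + 13*u^2*v - 18*u^2 - 6*u*v + 16*u - 2*v - 6) du + (u*(u^2 - 2)) dv

Using F^*(f dg) = (f ∘ F) d(g ∘ F), substitute each coordinate x_i by F_i(u, v) in f_i, and replace dx_i by d F_i = (∂F_i/∂u) du + (∂F_i/∂v) dv.
  For the x component: f_1(F) = 2 - u^2; d F_1 = (-v) du + (-u) dv
  For the y component: f_2(F) = 8*u^2 - 9*u + 2; d F_2 = (2*u) du + (0) dv
  For the z component: f_3(F) = -2*u*v - 2; d F_3 = (3 - 6*u) du + (0) dv
Combining and collecting du, dv coefficients:
  coeff of du: 16*u^3 + 13*u^2*v - 18*u^2 - 6*u*v + 16*u - 2*v - 6
  coeff of dv: u*(u^2 - 2)
F^* omega = (16*u^3 + 13*u^2*v - 18*u^2 - 6*u*v + 16*u - 2*v - 6) du + (u*(u^2 - 2)) dv.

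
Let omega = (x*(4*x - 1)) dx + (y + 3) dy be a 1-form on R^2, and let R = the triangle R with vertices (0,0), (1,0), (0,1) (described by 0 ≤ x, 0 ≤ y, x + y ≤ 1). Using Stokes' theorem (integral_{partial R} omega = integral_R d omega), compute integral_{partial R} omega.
integral_(partial R) omega = 0

Stokes: integral_partial_R omega = integral_R d omega with d omega = (∂Q/∂x - ∂P/∂y) dx ∧ dy.
  ∂Q/∂x = 0
  ∂P/∂y = 0
  integrand = ∂Q/∂x - ∂P/∂y = 0.
Integrating over R: integral_0^1 integral_0^{1-x} (0) dy dx = 0.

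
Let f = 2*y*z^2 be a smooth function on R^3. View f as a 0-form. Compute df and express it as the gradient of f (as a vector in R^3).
df = (0) dx + (2*z^2) dy + (4*y*z) dz; grad f = (0, 2*z^2, 4*y*z)

For a 0-form f, d f = (∂f/∂x) dx + (∂f/∂y) dy + (∂f/∂z) dz. The components of the vector representation are exactly the entries of grad f in Cartesian coordinates:
  ∂f/∂x = 0
  ∂f/∂y = 2*z^2
  ∂f/∂z = 4*y*z.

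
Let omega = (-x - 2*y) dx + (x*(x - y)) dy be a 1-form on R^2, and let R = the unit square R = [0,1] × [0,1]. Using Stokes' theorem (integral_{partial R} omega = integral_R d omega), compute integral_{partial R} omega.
integral_(partial R) omega = 5/2

Stokes: integral_partial_R omega = integral_R d omega with d omega = (∂Q/∂x - ∂P/∂y) dx ∧ dy.
  ∂Q/∂x = 2*x - y
  ∂P/∂y = -2
  integrand = ∂Q/∂x - ∂P/∂y = 2*x - y + 2.
Integrating over R: integral_0^1 integral_0^1 (2*x - y + 2) dx dy = 5/2.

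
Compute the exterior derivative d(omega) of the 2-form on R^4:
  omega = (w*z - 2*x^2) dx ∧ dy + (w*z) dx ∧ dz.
d(omega) = (w) dx ∧ dy ∧ dz + (z) dx ∧ dy ∧ dw + (z) dx ∧ dz ∧ dw

For a 2-form omega = sum_{i<j} g_{ij} dx_i ∧ dx_j, the exterior derivative is
  d(omega) = sum_{i<j} d(g_{ij}) ∧ dx_i ∧ dx_j = sum_{i<j, k} (∂g_{ij}/∂x_k) dx_k ∧ dx_i ∧ dx_j.
Expand each term, using dx_k ∧ dx_i ∧ dx_j = sgn(permutation) dx_{(a)} ∧ dx_{(b)} ∧ dx_{(c)} with (a < b < c) sorted:
  d(w*z - 2*x^2) includes (∂/∂z)(w*z - 2*x^2) dz = (w) dz, which multiplied by dx ∧ dy gives (w) dx ∧ dy ∧ dz
  d(w*z - 2*x^2) includes (∂/∂w)(w*z - 2*x^2) dw = (z) dw, which multiplied by dx ∧ dy gives (z) dx ∧ dy ∧ dw
  d(w*z) includes (∂/∂w)(w*z) dw = (z) dw, which multiplied by dx ∧ dz gives (z) dx ∧ dz ∧ dw
Collecting like 3-forms: d(omega) = (w) dx ∧ dy ∧ dz + (z) dx ∧ dy ∧ dw + (z) dx ∧ dz ∧ dw.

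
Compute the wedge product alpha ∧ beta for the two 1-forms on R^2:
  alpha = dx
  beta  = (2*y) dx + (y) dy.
alpha ∧ beta = (y) dx ∧ dy

Distribute the wedge, using dx_i ∧ dx_j = -dx_j ∧ dx_i and dx_i ∧ dx_i = 0. For each pair (i, j) with i < j, the coefficient of dx_i ∧ dx_j in alpha ∧ beta is (alpha_i * beta_j - alpha_j * beta_i). Collecting: alpha ∧ beta = (y) dx ∧ dy.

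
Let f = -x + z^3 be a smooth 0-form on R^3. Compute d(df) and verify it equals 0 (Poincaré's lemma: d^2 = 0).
d(df) = 0

Step 1: df = sum_i (∂f/∂x_i) dx_i = (-1) dx + (0) dy + (3*z^2) dz.
Step 2: Apply d again. Using the 1-form formula, the coefficient of dx ∧ dy in d(df) is ∂^2 f/∂x ∂y - ∂^2 f/∂y ∂x = (0) - (0) = 0 (equality of mixed partials for smooth f).
Similarly for dx ∧ dz and dy ∧ dz — all coefficients vanish. So d(df) = 0.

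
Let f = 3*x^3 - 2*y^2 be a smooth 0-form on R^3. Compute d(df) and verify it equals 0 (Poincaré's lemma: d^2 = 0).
d(df) = 0

Step 1: df = sum_i (∂f/∂x_i) dx_i = (9*x^2) dx + (-4*y) dy + (0) dz.
Step 2: Apply d again. Using the 1-form formula, the coefficient of dx ∧ dy in d(df) is ∂^2 f/∂x ∂y - ∂^2 f/∂y ∂x = (0) - (0) = 0 (equality of mixed partials for smooth f).
Similarly for dx ∧ dz and dy ∧ dz — all coefficients vanish. So d(df) = 0.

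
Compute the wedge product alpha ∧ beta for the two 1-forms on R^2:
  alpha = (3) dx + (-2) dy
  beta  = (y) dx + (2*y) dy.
alpha ∧ beta = (8*y) dx ∧ dy

Distribute the wedge, using dx_i ∧ dx_j = -dx_j ∧ dx_i and dx_i ∧ dx_i = 0. For each pair (i, j) with i < j, the coefficient of dx_i ∧ dx_j in alpha ∧ beta is (alpha_i * beta_j - alpha_j * beta_i). Collecting: alpha ∧ beta = (8*y) dx ∧ dy.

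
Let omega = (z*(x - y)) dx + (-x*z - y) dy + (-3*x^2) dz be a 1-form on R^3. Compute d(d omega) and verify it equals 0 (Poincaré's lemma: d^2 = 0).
d(d omega) = 0

Step 1: d omega = sum_{i<j} (∂f_j/∂x_i - ∂f_i/∂x_j) dx_i ∧ dx_j:
  coeff of dx ∧ dy: 0
  coeff of dx ∧ dz: -7*x + y
  coeff of dy ∧ dz: x
Step 2: Apply d again to each 2-form coefficient. The only possible 3-form in R^3 is dx ∧ dy ∧ dz, with coefficient
  ∂(coeff of dy∧dz)/∂x - ∂(coeff of dx∧dz)/∂y + ∂(coeff of dx∧dy)/∂z
  = ∂/∂x (x) - ∂/∂y (-7*x + y) + ∂/∂z (0).
Each of these terms simplifies to sums of mixed partials that cancel in pairs. The result is 0 (by equality of mixed partials for smooth functions — Schwarz / Clairaut).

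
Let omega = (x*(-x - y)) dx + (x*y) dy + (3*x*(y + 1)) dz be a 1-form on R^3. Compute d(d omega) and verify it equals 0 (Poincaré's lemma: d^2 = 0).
d(d omega) = 0

Step 1: d omega = sum_{i<j} (∂f_j/∂x_i - ∂f_i/∂x_j) dx_i ∧ dx_j:
  coeff of dx ∧ dy: x + y
  coeff of dx ∧ dz: 3*y + 3
  coeff of dy ∧ dz: 3*x
Step 2: Apply d again to each 2-form coefficient. The only possible 3-form in R^3 is dx ∧ dy ∧ dz, with coefficient
  ∂(coeff of dy∧dz)/∂x - ∂(coeff of dx∧dz)/∂y + ∂(coeff of dx∧dy)/∂z
  = ∂/∂x (3*x) - ∂/∂y (3*y + 3) + ∂/∂z (x + y).
Each of these terms simplifies to sums of mixed partials that cancel in pairs. The result is 0 (by equality of mixed partials for smooth functions — Schwarz / Clairaut).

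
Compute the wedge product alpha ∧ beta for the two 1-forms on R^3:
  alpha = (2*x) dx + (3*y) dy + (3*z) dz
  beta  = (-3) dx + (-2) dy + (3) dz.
alpha ∧ beta = (-4*x + 9*y) dx ∧ dy + (6*x + 9*z) dx ∧ dz + (9*y + 6*z) dy ∧ dz

Distribute the wedge, using dx_i ∧ dx_j = -dx_j ∧ dx_i and dx_i ∧ dx_i = 0. For each pair (i, j) with i < j, the coefficient of dx_i ∧ dx_j in alpha ∧ beta is (alpha_i * beta_j - alpha_j * beta_i). Collecting: alpha ∧ beta = (-4*x + 9*y) dx ∧ dy + (6*x + 9*z) dx ∧ dz + (9*y + 6*z) dy ∧ dz.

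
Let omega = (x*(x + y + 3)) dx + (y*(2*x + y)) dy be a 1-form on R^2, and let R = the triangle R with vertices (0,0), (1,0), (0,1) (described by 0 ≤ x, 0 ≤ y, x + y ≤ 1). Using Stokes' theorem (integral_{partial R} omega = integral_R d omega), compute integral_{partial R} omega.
integral_(partial R) omega = 1/6

Stokes: integral_partial_R omega = integral_R d omega with d omega = (∂Q/∂x - ∂P/∂y) dx ∧ dy.
  ∂Q/∂x = 2*y
  ∂P/∂y = x
  integrand = ∂Q/∂x - ∂P/∂y = -x + 2*y.
Integrating over R: integral_0^1 integral_0^{1-x} (-x + 2*y) dy dx = 1/6.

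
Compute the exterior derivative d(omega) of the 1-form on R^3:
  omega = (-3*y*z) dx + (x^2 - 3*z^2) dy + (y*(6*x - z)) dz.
d(omega) = (2*x + 3*z) dx ∧ dy + (9*y) dx ∧ dz + (6*x + 5*z) dy ∧ dz

For a 1-form omega = sum_i f_i dx_i, the exterior derivative is
  d(omega) = sum_{i < j} (∂f_j/∂x_i - ∂f_i/∂x_j) dx_i ∧ dx_j.
  coefficient of dx ∧ dy: ∂f_2/∂x - ∂f_1/∂y = ∂(x^2 - 3*z^2)/∂x - ∂(-3*y*z)/∂y = 2*x + 3*z
  coefficient of dx ∧ dz: ∂f_3/∂x - ∂f_1/∂z = ∂(y*(6*x - z))/∂x - ∂(-3*y*z)/∂z = 9*y
  coefficient of dy ∧ dz: ∂f_3/∂y - ∂f_2/∂z = ∂(y*(6*x - z))/∂y - ∂(x^2 - 3*z^2)/∂z = 6*x + 5*z
Assembling: d(omega) = (2*x + 3*z) dx ∧ dy + (9*y) dx ∧ dz + (6*x + 5*z) dy ∧ dz.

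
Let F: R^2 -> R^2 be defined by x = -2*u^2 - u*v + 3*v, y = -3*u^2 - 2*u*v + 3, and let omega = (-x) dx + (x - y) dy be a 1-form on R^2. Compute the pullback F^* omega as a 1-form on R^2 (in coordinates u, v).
F^* omega = (-14*u^3 - 14*u^2*v - 3*u*v^2 - 6*u*v + 18*u - 3*v^2 + 6*v) du + (-4*u^3 - 3*u^2*v + 6*u^2 + 6*u - 9*v) dv

Using F^*(f dg) = (f ∘ F) d(g ∘ F), substitute each coordinate x_i by F_i(u, v) in f_i, and replace dx_i by d F_i = (∂F_i/∂u) du + (∂F_i/∂v) dv.
  For the x component: f_1(F) = 2*u^2 + u*v - 3*v; d F_1 = (-4*u - v) du + (3 - u) dv
  For the y component: f_2(F) = u^2 + u*v + 3*v - 3; d F_2 = (-6*u - 2*v) du + (-2*u) dv
Combining and collecting du, dv coefficients:
  coeff of du: -14*u^3 - 14*u^2*v - 3*u*v^2 - 6*u*v + 18*u - 3*v^2 + 6*v
  coeff of dv: -4*u^3 - 3*u^2*v + 6*u^2 + 6*u - 9*v
F^* omega = (-14*u^3 - 14*u^2*v - 3*u*v^2 - 6*u*v + 18*u - 3*v^2 + 6*v) du + (-4*u^3 - 3*u^2*v + 6*u^2 + 6*u - 9*v) dv.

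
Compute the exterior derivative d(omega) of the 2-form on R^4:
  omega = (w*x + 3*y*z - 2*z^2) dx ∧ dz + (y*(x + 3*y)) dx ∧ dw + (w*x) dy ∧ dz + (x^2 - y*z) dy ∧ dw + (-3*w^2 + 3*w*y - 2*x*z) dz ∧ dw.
d(omega) = (w - 3*z) dx ∧ dy ∧ dz + (x - 2*z) dx ∧ dz ∧ dw + (x - 6*y) dx ∧ dy ∧ dw + (3*w + x + y) dy ∧ dz ∧ dw

For a 2-form omega = sum_{i<j} g_{ij} dx_i ∧ dx_j, the exterior derivative is
  d(omega) = sum_{i<j} d(g_{ij}) ∧ dx_i ∧ dx_j = sum_{i<j, k} (∂g_{ij}/∂x_k) dx_k ∧ dx_i ∧ dx_j.
Expand each term, using dx_k ∧ dx_i ∧ dx_j = sgn(permutation) dx_{(a)} ∧ dx_{(b)} ∧ dx_{(c)} with (a < b < c) sorted:
  d(w*x + 3*y*z - 2*z^2) includes (∂/∂y)(w*x + 3*y*z - 2*z^2) dy = (3*z) dy, which multiplied by dx ∧ dz gives (-3*z) dx ∧ dy ∧ dz
  d(w*x + 3*y*z - 2*z^2) includes (∂/∂w)(w*x + 3*y*z - 2*z^2) dw = (x) dw, which multiplied by dx ∧ dz gives (x) dx ∧ dz ∧ dw
  d(y*(x + 3*y)) includes (∂/∂y)(y*(x + 3*y)) dy = (x + 6*y) dy, which multiplied by dx ∧ dw gives (-x - 6*y) dx ∧ dy ∧ dw
  d(w*x) includes (∂/∂x)(w*x) dx = (w) dx, which multiplied by dy ∧ dz gives (w) dx ∧ dy ∧ dz
  d(w*x) includes (∂/∂w)(w*x) dw = (x) dw, which multiplied by dy ∧ dz gives (x) dy ∧ dz ∧ dw
  d(x^2 - y*z) includes (∂/∂x)(x^2 - y*z) dx = (2*x) dx, which multiplied by dy ∧ dw gives (2*x) dx ∧ dy ∧ dw
  d(x^2 - y*z) includes (∂/∂z)(x^2 - y*z) dz = (-y) dz, which multiplied by dy ∧ dw gives (y) dy ∧ dz ∧ dw
  d(-3*w^2 + 3*w*y - 2*x*z) includes (∂/∂x)(-3*w^2 + 3*w*y - 2*x*z) dx = (-2*z) dx, which multiplied by dz ∧ dw gives (-2*z) dx ∧ dz ∧ dw
  d(-3*w^2 + 3*w*y - 2*x*z) includes (∂/∂y)(-3*w^2 + 3*w*y - 2*x*z) dy = (3*w) dy, which multiplied by dz ∧ dw gives (3*w) dy ∧ dz ∧ dw
Collecting like 3-forms: d(omega) = (w - 3*z) dx ∧ dy ∧ dz + (x - 2*z) dx ∧ dz ∧ dw + (x - 6*y) dx ∧ dy ∧ dw + (3*w + x + y) dy ∧ dz ∧ dw.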